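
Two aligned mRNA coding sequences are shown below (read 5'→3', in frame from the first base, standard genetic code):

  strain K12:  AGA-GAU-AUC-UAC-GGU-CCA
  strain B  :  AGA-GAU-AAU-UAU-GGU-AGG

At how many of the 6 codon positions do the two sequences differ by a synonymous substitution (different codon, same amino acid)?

Codon 1: AGA Arg / AGA Arg — identical.
Codon 2: GAU Asp / GAU Asp — identical.
Codon 3: AUC Ile / AAU Asn — nonsynonymous.
Codon 4: UAC Tyr / UAU Tyr — synonymous.
Codon 5: GGU Gly / GGU Gly — identical.
Codon 6: CCA Pro / AGG Arg — nonsynonymous.
Synonymous differences: 1.

1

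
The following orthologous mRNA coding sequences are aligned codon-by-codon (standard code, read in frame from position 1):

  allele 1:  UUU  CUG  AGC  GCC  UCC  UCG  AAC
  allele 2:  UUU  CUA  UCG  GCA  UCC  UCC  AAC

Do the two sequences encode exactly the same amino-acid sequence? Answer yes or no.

yes

Codon 1: UUU Phe / UUU Phe — identical.
Codon 2: CUG Leu / CUA Leu — synonymous.
Codon 3: AGC Ser / UCG Ser — synonymous.
Codon 4: GCC Ala / GCA Ala — synonymous.
Codon 5: UCC Ser / UCC Ser — identical.
Codon 6: UCG Ser / UCC Ser — synonymous.
Codon 7: AAC Asn / AAC Asn — identical.
Nonsynonymous differences: 0 → same protein.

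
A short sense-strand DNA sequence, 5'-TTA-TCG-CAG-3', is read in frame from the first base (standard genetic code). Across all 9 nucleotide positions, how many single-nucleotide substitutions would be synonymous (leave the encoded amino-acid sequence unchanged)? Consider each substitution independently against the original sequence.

6

Codon 1 (TTA, Leu): 2 synonymous substitutions.
Codon 2 (TCG, Ser): 3 synonymous substitutions.
Codon 3 (CAG, Gln): 1 synonymous substitution.
Total: 2 + 3 + 1 = 6.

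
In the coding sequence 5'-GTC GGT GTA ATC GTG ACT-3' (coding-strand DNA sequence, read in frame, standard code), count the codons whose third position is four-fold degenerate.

5

Codon 1 GTC (Val): third position 4-fold.
Codon 2 GGT (Gly): third position 4-fold.
Codon 3 GTA (Val): third position 4-fold.
Codon 4 ATC (Ile): third position 3-fold.
Codon 5 GTG (Val): third position 4-fold.
Codon 6 ACT (Thr): third position 4-fold.
Four-fold degenerate third positions: 5.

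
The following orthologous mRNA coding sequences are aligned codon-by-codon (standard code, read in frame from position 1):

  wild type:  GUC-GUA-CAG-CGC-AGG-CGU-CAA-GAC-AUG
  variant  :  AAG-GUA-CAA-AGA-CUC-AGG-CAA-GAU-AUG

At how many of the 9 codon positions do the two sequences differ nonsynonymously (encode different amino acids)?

Codon 1: GUC Val / AAG Lys — nonsynonymous.
Codon 2: GUA Val / GUA Val — identical.
Codon 3: CAG Gln / CAA Gln — synonymous.
Codon 4: CGC Arg / AGA Arg — synonymous.
Codon 5: AGG Arg / CUC Leu — nonsynonymous.
Codon 6: CGU Arg / AGG Arg — synonymous.
Codon 7: CAA Gln / CAA Gln — identical.
Codon 8: GAC Asp / GAU Asp — synonymous.
Codon 9: AUG Met / AUG Met — identical.
Nonsynonymous differences: 2.

2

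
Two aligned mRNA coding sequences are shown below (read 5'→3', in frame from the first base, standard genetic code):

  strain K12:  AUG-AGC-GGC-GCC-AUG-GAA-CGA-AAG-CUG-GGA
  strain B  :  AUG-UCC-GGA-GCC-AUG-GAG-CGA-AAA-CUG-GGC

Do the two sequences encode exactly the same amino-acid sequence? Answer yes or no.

yes

Codon 1: AUG Met / AUG Met — identical.
Codon 2: AGC Ser / UCC Ser — synonymous.
Codon 3: GGC Gly / GGA Gly — synonymous.
Codon 4: GCC Ala / GCC Ala — identical.
Codon 5: AUG Met / AUG Met — identical.
Codon 6: GAA Glu / GAG Glu — synonymous.
Codon 7: CGA Arg / CGA Arg — identical.
Codon 8: AAG Lys / AAA Lys — synonymous.
Codon 9: CUG Leu / CUG Leu — identical.
Codon 10: GGA Gly / GGC Gly — synonymous.
Nonsynonymous differences: 0 → same protein.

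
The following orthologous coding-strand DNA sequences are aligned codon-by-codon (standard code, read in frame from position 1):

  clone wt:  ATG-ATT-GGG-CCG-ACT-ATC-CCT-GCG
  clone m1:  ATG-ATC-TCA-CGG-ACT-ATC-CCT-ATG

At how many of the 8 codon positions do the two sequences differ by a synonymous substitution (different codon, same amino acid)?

1

Codon 1: ATG Met / ATG Met — identical.
Codon 2: ATT Ile / ATC Ile — synonymous.
Codon 3: GGG Gly / TCA Ser — nonsynonymous.
Codon 4: CCG Pro / CGG Arg — nonsynonymous.
Codon 5: ACT Thr / ACT Thr — identical.
Codon 6: ATC Ile / ATC Ile — identical.
Codon 7: CCT Pro / CCT Pro — identical.
Codon 8: GCG Ala / ATG Met — nonsynonymous.
Synonymous differences: 1.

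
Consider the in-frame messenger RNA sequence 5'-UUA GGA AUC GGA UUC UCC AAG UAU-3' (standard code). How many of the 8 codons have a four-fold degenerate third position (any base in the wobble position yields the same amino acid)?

3

Codon 1 UUA (Leu): third position 2-fold.
Codon 2 GGA (Gly): third position 4-fold.
Codon 3 AUC (Ile): third position 3-fold.
Codon 4 GGA (Gly): third position 4-fold.
Codon 5 UUC (Phe): third position 2-fold.
Codon 6 UCC (Ser): third position 4-fold.
Codon 7 AAG (Lys): third position 2-fold.
Codon 8 UAU (Tyr): third position 2-fold.
Four-fold degenerate third positions: 3.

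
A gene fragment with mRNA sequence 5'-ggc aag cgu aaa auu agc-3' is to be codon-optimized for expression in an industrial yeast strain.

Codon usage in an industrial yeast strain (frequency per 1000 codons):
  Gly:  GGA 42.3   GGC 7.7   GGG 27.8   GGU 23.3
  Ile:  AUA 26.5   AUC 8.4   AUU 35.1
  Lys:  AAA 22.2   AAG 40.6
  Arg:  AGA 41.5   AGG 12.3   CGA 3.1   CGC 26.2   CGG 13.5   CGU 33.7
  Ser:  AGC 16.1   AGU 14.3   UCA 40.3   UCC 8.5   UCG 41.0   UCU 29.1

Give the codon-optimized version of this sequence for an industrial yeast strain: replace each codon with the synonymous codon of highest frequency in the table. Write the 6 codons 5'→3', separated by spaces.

Codon 1 (Gly): best is GGA at 42.3.
Codon 2 (Lys): best is AAG at 40.6.
Codon 3 (Arg): best is AGA at 41.5.
Codon 4 (Lys): best is AAG at 40.6.
Codon 5 (Ile): best is AUU at 35.1.
Codon 6 (Ser): best is UCG at 41.0.

GGA AAG AGA AAG AUU UCG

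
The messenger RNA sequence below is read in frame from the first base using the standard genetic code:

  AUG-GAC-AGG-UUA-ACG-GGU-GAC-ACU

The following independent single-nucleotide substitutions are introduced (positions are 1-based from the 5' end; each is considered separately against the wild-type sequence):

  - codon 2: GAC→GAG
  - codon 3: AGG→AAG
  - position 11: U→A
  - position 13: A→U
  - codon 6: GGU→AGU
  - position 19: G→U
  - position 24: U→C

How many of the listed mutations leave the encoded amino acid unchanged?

1

Codon 2: GAC (Asp) → GAG (Glu) — missense.
Codon 3: AGG (Arg) → AAG (Lys) — missense.
Codon 4: UUA (Leu) → UAA (Stop) — nonsense.
Codon 5: ACG (Thr) → UCG (Ser) — missense.
Codon 6: GGU (Gly) → AGU (Ser) — missense.
Codon 7: GAC (Asp) → UAC (Tyr) — missense.
Codon 8: ACU (Thr) → ACC (Thr) — synonymous.
Synonymous: 1 of 7.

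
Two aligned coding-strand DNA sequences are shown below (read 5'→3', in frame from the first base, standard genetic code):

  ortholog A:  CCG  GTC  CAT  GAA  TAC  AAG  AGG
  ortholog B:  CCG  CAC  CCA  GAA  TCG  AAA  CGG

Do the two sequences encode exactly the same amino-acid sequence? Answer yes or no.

Codon 1: CCG Pro / CCG Pro — identical.
Codon 2: GTC Val / CAC His — nonsynonymous.
Codon 3: CAT His / CCA Pro — nonsynonymous.
Codon 4: GAA Glu / GAA Glu — identical.
Codon 5: TAC Tyr / TCG Ser — nonsynonymous.
Codon 6: AAG Lys / AAA Lys — synonymous.
Codon 7: AGG Arg / CGG Arg — synonymous.
Nonsynonymous differences: 3 → different protein.

no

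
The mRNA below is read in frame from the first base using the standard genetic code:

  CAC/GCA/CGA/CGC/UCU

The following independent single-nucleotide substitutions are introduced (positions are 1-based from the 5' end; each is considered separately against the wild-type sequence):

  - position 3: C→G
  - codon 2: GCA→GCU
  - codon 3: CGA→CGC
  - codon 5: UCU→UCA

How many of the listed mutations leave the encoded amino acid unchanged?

3

Codon 1: CAC (His) → CAG (Gln) — missense.
Codon 2: GCA (Ala) → GCU (Ala) — synonymous.
Codon 3: CGA (Arg) → CGC (Arg) — synonymous.
Codon 5: UCU (Ser) → UCA (Ser) — synonymous.
Synonymous: 3 of 4.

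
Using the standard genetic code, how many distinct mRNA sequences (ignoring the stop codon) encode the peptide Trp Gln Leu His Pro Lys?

Trp: 1 codon.
Gln: 2 codons.
Leu: 6 codons.
His: 2 codons.
Pro: 4 codons.
Lys: 2 codons.
1 × 2 × 6 × 2 × 4 × 2 = 192.

192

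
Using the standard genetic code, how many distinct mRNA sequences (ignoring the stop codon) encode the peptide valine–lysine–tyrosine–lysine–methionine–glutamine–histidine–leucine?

Val: 4 codons.
Lys: 2 codons.
Tyr: 2 codons.
Lys: 2 codons.
Met: 1 codon.
Gln: 2 codons.
His: 2 codons.
Leu: 6 codons.
4 × 2 × 2 × 2 × 1 × 2 × 2 × 6 = 768.

768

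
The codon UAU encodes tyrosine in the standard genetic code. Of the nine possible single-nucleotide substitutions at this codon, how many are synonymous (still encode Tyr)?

1

Position 1: none → 0 synonymous.
Position 2: none → 0 synonymous.
Position 3: UAC → 1 synonymous.
Total: 0 + 0 + 1 = 1.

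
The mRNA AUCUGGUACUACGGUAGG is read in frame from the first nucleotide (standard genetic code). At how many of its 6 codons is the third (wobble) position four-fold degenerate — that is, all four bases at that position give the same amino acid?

Codon 1 AUC (Ile): third position 3-fold.
Codon 2 UGG (Trp): third position 1-fold.
Codon 3 UAC (Tyr): third position 2-fold.
Codon 4 UAC (Tyr): third position 2-fold.
Codon 5 GGU (Gly): third position 4-fold.
Codon 6 AGG (Arg): third position 2-fold.
Four-fold degenerate third positions: 1.

1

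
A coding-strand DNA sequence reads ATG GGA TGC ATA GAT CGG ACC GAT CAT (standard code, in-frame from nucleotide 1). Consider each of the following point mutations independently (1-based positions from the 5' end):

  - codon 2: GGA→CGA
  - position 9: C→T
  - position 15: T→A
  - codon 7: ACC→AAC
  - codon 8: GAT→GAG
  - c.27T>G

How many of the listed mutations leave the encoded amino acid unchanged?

1

Codon 2: GGA (Gly) → CGA (Arg) — missense.
Codon 3: TGC (Cys) → TGT (Cys) — synonymous.
Codon 5: GAT (Asp) → GAA (Glu) — missense.
Codon 7: ACC (Thr) → AAC (Asn) — missense.
Codon 8: GAT (Asp) → GAG (Glu) — missense.
Codon 9: CAT (His) → CAG (Gln) — missense.
Synonymous: 1 of 6.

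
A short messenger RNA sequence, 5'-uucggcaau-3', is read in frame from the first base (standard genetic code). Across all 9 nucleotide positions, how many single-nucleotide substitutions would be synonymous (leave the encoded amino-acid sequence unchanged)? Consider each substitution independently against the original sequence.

Codon 1 (UUC, Phe): 1 synonymous substitution.
Codon 2 (GGC, Gly): 3 synonymous substitutions.
Codon 3 (AAU, Asn): 1 synonymous substitution.
Total: 1 + 3 + 1 = 5.

5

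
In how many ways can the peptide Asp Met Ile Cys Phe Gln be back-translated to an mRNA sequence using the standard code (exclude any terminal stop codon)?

48

Asp: 2 codons.
Met: 1 codon.
Ile: 3 codons.
Cys: 2 codons.
Phe: 2 codons.
Gln: 2 codons.
2 × 1 × 3 × 2 × 2 × 2 = 48.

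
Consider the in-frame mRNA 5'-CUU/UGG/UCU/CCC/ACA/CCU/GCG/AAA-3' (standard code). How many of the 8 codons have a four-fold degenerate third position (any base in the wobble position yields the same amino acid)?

6

Codon 1 CUU (Leu): third position 4-fold.
Codon 2 UGG (Trp): third position 1-fold.
Codon 3 UCU (Ser): third position 4-fold.
Codon 4 CCC (Pro): third position 4-fold.
Codon 5 ACA (Thr): third position 4-fold.
Codon 6 CCU (Pro): third position 4-fold.
Codon 7 GCG (Ala): third position 4-fold.
Codon 8 AAA (Lys): third position 2-fold.
Four-fold degenerate third positions: 6.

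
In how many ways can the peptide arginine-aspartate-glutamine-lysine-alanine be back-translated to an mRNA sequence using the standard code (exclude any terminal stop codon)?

Arg: 6 codons.
Asp: 2 codons.
Gln: 2 codons.
Lys: 2 codons.
Ala: 4 codons.
6 × 2 × 2 × 2 × 4 = 192.

192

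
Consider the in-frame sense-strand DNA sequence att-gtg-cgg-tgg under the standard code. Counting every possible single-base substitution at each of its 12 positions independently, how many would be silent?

9

Codon 1 (ATT, Ile): 2 synonymous substitutions.
Codon 2 (GTG, Val): 3 synonymous substitutions.
Codon 3 (CGG, Arg): 4 synonymous substitutions.
Codon 4 (TGG, Trp): 0 synonymous substitutions.
Total: 2 + 3 + 4 + 0 = 9.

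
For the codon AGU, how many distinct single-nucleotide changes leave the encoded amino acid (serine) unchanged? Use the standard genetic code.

1

Position 1: none → 0 synonymous.
Position 2: none → 0 synonymous.
Position 3: AGC → 1 synonymous.
Total: 0 + 0 + 1 = 1.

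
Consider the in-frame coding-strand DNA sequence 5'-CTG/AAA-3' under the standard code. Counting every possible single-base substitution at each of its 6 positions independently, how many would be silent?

Codon 1 (CTG, Leu): 4 synonymous substitutions.
Codon 2 (AAA, Lys): 1 synonymous substitution.
Total: 4 + 1 = 5.

5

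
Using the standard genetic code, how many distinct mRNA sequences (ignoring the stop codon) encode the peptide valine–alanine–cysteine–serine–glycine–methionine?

Val: 4 codons.
Ala: 4 codons.
Cys: 2 codons.
Ser: 6 codons.
Gly: 4 codons.
Met: 1 codon.
4 × 4 × 2 × 6 × 4 × 1 = 768.

768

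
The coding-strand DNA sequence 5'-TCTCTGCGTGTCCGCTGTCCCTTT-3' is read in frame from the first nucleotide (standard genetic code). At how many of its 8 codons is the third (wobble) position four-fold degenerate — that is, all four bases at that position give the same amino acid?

6

Codon 1 TCT (Ser): third position 4-fold.
Codon 2 CTG (Leu): third position 4-fold.
Codon 3 CGT (Arg): third position 4-fold.
Codon 4 GTC (Val): third position 4-fold.
Codon 5 CGC (Arg): third position 4-fold.
Codon 6 TGT (Cys): third position 2-fold.
Codon 7 CCC (Pro): third position 4-fold.
Codon 8 TTT (Phe): third position 2-fold.
Four-fold degenerate third positions: 6.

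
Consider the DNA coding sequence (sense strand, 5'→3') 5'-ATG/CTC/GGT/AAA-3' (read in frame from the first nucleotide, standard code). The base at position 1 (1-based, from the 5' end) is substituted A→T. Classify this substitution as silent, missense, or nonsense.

missense

Position 1 falls in codon 1: ATG → Met.
After the substitution the codon is TTG → Leu.
Met ≠ Leu, so this is a missense mutation.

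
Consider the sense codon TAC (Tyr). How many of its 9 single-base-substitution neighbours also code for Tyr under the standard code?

Position 1: none → 0 synonymous.
Position 2: none → 0 synonymous.
Position 3: TAT → 1 synonymous.
Total: 0 + 0 + 1 = 1.

1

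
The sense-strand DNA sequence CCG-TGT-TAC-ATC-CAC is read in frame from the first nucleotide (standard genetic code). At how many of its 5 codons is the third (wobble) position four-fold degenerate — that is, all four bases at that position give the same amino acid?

1

Codon 1 CCG (Pro): third position 4-fold.
Codon 2 TGT (Cys): third position 2-fold.
Codon 3 TAC (Tyr): third position 2-fold.
Codon 4 ATC (Ile): third position 3-fold.
Codon 5 CAC (His): third position 2-fold.
Four-fold degenerate third positions: 1.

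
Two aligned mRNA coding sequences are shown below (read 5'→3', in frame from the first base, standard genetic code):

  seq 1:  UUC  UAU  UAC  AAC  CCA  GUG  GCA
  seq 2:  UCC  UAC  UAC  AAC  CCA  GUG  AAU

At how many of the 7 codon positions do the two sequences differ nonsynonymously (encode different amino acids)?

Codon 1: UUC Phe / UCC Ser — nonsynonymous.
Codon 2: UAU Tyr / UAC Tyr — synonymous.
Codon 3: UAC Tyr / UAC Tyr — identical.
Codon 4: AAC Asn / AAC Asn — identical.
Codon 5: CCA Pro / CCA Pro — identical.
Codon 6: GUG Val / GUG Val — identical.
Codon 7: GCA Ala / AAU Asn — nonsynonymous.
Nonsynonymous differences: 2.

2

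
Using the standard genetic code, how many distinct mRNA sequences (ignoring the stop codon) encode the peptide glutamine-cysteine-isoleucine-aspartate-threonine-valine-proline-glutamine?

3072

Gln: 2 codons.
Cys: 2 codons.
Ile: 3 codons.
Asp: 2 codons.
Thr: 4 codons.
Val: 4 codons.
Pro: 4 codons.
Gln: 2 codons.
2 × 2 × 3 × 2 × 4 × 4 × 4 × 2 = 3072.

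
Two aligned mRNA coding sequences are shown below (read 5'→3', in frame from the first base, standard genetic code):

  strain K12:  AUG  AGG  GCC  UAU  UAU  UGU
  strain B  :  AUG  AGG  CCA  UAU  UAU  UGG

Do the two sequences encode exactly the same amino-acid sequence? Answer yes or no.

Codon 1: AUG Met / AUG Met — identical.
Codon 2: AGG Arg / AGG Arg — identical.
Codon 3: GCC Ala / CCA Pro — nonsynonymous.
Codon 4: UAU Tyr / UAU Tyr — identical.
Codon 5: UAU Tyr / UAU Tyr — identical.
Codon 6: UGU Cys / UGG Trp — nonsynonymous.
Nonsynonymous differences: 2 → different protein.

no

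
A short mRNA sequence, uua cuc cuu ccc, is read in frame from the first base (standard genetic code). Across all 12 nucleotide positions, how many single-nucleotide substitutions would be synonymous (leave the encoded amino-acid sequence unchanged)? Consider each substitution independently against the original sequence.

Codon 1 (UUA, Leu): 2 synonymous substitutions.
Codon 2 (CUC, Leu): 3 synonymous substitutions.
Codon 3 (CUU, Leu): 3 synonymous substitutions.
Codon 4 (CCC, Pro): 3 synonymous substitutions.
Total: 2 + 3 + 3 + 3 = 11.

11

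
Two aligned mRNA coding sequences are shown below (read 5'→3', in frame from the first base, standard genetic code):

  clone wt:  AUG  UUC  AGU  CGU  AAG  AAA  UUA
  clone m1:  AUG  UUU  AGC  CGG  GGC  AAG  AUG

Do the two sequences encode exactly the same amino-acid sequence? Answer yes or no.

no

Codon 1: AUG Met / AUG Met — identical.
Codon 2: UUC Phe / UUU Phe — synonymous.
Codon 3: AGU Ser / AGC Ser — synonymous.
Codon 4: CGU Arg / CGG Arg — synonymous.
Codon 5: AAG Lys / GGC Gly — nonsynonymous.
Codon 6: AAA Lys / AAG Lys — synonymous.
Codon 7: UUA Leu / AUG Met — nonsynonymous.
Nonsynonymous differences: 2 → different protein.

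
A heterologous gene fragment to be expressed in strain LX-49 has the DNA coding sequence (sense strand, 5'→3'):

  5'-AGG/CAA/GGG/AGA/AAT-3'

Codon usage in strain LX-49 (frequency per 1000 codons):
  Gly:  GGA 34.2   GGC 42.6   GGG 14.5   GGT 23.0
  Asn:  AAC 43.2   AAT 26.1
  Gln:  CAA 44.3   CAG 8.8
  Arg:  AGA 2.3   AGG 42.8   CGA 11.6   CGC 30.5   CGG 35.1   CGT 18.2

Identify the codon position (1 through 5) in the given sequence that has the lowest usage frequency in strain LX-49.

Codon 1 AGG (Arg): 42.8 per 1000.
Codon 2 CAA (Gln): 44.3 per 1000.
Codon 3 GGG (Gly): 14.5 per 1000.
Codon 4 AGA (Arg): 2.3 per 1000.
Codon 5 AAT (Asn): 26.1 per 1000.
Lowest frequency is 2.3 at codon 4.

4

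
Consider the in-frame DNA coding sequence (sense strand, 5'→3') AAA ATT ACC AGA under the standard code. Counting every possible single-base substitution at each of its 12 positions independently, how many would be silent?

Codon 1 (AAA, Lys): 1 synonymous substitution.
Codon 2 (ATT, Ile): 2 synonymous substitutions.
Codon 3 (ACC, Thr): 3 synonymous substitutions.
Codon 4 (AGA, Arg): 2 synonymous substitutions.
Total: 1 + 2 + 3 + 2 = 8.

8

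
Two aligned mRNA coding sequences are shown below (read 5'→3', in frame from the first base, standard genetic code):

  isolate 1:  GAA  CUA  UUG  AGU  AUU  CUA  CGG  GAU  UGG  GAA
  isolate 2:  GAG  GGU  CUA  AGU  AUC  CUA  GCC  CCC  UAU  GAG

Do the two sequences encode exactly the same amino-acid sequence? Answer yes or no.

Codon 1: GAA Glu / GAG Glu — synonymous.
Codon 2: CUA Leu / GGU Gly — nonsynonymous.
Codon 3: UUG Leu / CUA Leu — synonymous.
Codon 4: AGU Ser / AGU Ser — identical.
Codon 5: AUU Ile / AUC Ile — synonymous.
Codon 6: CUA Leu / CUA Leu — identical.
Codon 7: CGG Arg / GCC Ala — nonsynonymous.
Codon 8: GAU Asp / CCC Pro — nonsynonymous.
Codon 9: UGG Trp / UAU Tyr — nonsynonymous.
Codon 10: GAA Glu / GAG Glu — synonymous.
Nonsynonymous differences: 4 → different protein.

no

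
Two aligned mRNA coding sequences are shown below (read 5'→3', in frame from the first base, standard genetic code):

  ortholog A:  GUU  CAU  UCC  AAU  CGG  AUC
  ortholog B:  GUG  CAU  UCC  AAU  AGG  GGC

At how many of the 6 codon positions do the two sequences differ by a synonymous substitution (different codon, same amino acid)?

Codon 1: GUU Val / GUG Val — synonymous.
Codon 2: CAU His / CAU His — identical.
Codon 3: UCC Ser / UCC Ser — identical.
Codon 4: AAU Asn / AAU Asn — identical.
Codon 5: CGG Arg / AGG Arg — synonymous.
Codon 6: AUC Ile / GGC Gly — nonsynonymous.
Synonymous differences: 2.

2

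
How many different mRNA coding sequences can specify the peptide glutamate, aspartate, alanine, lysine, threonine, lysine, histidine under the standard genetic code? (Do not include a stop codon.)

512

Glu: 2 codons.
Asp: 2 codons.
Ala: 4 codons.
Lys: 2 codons.
Thr: 4 codons.
Lys: 2 codons.
His: 2 codons.
2 × 2 × 4 × 2 × 4 × 2 × 2 = 512.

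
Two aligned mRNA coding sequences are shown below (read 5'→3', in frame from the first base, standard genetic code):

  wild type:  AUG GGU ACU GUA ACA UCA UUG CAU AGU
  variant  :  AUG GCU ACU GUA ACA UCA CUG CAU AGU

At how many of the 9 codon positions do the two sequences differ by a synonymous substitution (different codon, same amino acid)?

1

Codon 1: AUG Met / AUG Met — identical.
Codon 2: GGU Gly / GCU Ala — nonsynonymous.
Codon 3: ACU Thr / ACU Thr — identical.
Codon 4: GUA Val / GUA Val — identical.
Codon 5: ACA Thr / ACA Thr — identical.
Codon 6: UCA Ser / UCA Ser — identical.
Codon 7: UUG Leu / CUG Leu — synonymous.
Codon 8: CAU His / CAU His — identical.
Codon 9: AGU Ser / AGU Ser — identical.
Synonymous differences: 1.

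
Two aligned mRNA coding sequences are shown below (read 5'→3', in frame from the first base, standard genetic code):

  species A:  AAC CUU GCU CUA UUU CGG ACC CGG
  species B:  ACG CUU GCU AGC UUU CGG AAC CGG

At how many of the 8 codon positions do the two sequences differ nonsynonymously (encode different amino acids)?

3

Codon 1: AAC Asn / ACG Thr — nonsynonymous.
Codon 2: CUU Leu / CUU Leu — identical.
Codon 3: GCU Ala / GCU Ala — identical.
Codon 4: CUA Leu / AGC Ser — nonsynonymous.
Codon 5: UUU Phe / UUU Phe — identical.
Codon 6: CGG Arg / CGG Arg — identical.
Codon 7: ACC Thr / AAC Asn — nonsynonymous.
Codon 8: CGG Arg / CGG Arg — identical.
Nonsynonymous differences: 3.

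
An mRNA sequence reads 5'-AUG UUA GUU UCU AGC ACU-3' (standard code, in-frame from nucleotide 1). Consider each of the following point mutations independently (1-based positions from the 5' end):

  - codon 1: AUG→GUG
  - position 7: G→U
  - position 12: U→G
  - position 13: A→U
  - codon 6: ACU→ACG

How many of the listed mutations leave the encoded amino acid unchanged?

Codon 1: AUG (Met) → GUG (Val) — missense.
Codon 3: GUU (Val) → UUU (Phe) — missense.
Codon 4: UCU (Ser) → UCG (Ser) — synonymous.
Codon 5: AGC (Ser) → UGC (Cys) — missense.
Codon 6: ACU (Thr) → ACG (Thr) — synonymous.
Synonymous: 2 of 5.

2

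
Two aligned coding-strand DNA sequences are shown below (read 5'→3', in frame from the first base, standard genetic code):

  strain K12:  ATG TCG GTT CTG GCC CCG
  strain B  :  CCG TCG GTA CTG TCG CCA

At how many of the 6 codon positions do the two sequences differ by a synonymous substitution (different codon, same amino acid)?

2

Codon 1: ATG Met / CCG Pro — nonsynonymous.
Codon 2: TCG Ser / TCG Ser — identical.
Codon 3: GTT Val / GTA Val — synonymous.
Codon 4: CTG Leu / CTG Leu — identical.
Codon 5: GCC Ala / TCG Ser — nonsynonymous.
Codon 6: CCG Pro / CCA Pro — synonymous.
Synonymous differences: 2.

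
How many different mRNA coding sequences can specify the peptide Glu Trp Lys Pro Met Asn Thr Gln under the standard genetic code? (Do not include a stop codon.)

Glu: 2 codons.
Trp: 1 codon.
Lys: 2 codons.
Pro: 4 codons.
Met: 1 codon.
Asn: 2 codons.
Thr: 4 codons.
Gln: 2 codons.
2 × 1 × 2 × 4 × 1 × 2 × 4 × 2 = 256.

256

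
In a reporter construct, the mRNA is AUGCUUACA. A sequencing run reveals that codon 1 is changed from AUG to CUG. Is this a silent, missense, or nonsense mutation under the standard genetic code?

missense

Position 1 falls in codon 1: AUG → Met.
After the substitution the codon is CUG → Leu.
Met ≠ Leu, so this is a missense mutation.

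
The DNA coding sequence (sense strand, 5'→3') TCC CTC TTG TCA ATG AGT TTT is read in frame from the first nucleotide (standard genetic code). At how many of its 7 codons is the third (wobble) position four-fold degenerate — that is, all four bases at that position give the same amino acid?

Codon 1 TCC (Ser): third position 4-fold.
Codon 2 CTC (Leu): third position 4-fold.
Codon 3 TTG (Leu): third position 2-fold.
Codon 4 TCA (Ser): third position 4-fold.
Codon 5 ATG (Met): third position 1-fold.
Codon 6 AGT (Ser): third position 2-fold.
Codon 7 TTT (Phe): third position 2-fold.
Four-fold degenerate third positions: 3.

3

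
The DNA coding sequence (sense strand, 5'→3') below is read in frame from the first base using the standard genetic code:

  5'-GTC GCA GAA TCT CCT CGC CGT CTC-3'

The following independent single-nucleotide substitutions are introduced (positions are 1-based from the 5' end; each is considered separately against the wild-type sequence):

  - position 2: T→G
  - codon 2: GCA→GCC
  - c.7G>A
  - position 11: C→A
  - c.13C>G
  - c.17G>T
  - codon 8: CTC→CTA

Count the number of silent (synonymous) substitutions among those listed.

2

Codon 1: GTC (Val) → GGC (Gly) — missense.
Codon 2: GCA (Ala) → GCC (Ala) — synonymous.
Codon 3: GAA (Glu) → AAA (Lys) — missense.
Codon 4: TCT (Ser) → TAT (Tyr) — missense.
Codon 5: CCT (Pro) → GCT (Ala) — missense.
Codon 6: CGC (Arg) → CTC (Leu) — missense.
Codon 8: CTC (Leu) → CTA (Leu) — synonymous.
Synonymous: 2 of 7.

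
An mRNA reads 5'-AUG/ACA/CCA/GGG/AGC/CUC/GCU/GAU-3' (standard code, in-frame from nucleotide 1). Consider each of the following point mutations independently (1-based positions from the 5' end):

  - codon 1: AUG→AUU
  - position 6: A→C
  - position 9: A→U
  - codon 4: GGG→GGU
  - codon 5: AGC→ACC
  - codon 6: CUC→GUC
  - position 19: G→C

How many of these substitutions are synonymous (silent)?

Codon 1: AUG (Met) → AUU (Ile) — missense.
Codon 2: ACA (Thr) → ACC (Thr) — synonymous.
Codon 3: CCA (Pro) → CCU (Pro) — synonymous.
Codon 4: GGG (Gly) → GGU (Gly) — synonymous.
Codon 5: AGC (Ser) → ACC (Thr) — missense.
Codon 6: CUC (Leu) → GUC (Val) — missense.
Codon 7: GCU (Ala) → CCU (Pro) — missense.
Synonymous: 3 of 7.

3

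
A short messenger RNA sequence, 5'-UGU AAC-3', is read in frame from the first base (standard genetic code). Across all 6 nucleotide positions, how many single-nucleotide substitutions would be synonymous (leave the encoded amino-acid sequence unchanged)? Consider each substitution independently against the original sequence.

2

Codon 1 (UGU, Cys): 1 synonymous substitution.
Codon 2 (AAC, Asn): 1 synonymous substitution.
Total: 1 + 1 = 2.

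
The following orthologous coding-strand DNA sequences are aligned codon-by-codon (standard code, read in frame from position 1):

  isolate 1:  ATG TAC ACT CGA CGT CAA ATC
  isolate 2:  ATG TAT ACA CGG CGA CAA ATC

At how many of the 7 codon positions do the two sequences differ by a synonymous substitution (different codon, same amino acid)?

Codon 1: ATG Met / ATG Met — identical.
Codon 2: TAC Tyr / TAT Tyr — synonymous.
Codon 3: ACT Thr / ACA Thr — synonymous.
Codon 4: CGA Arg / CGG Arg — synonymous.
Codon 5: CGT Arg / CGA Arg — synonymous.
Codon 6: CAA Gln / CAA Gln — identical.
Codon 7: ATC Ile / ATC Ile — identical.
Synonymous differences: 4.

4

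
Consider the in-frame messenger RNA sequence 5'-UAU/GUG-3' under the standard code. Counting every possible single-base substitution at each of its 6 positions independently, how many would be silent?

Codon 1 (UAU, Tyr): 1 synonymous substitution.
Codon 2 (GUG, Val): 3 synonymous substitutions.
Total: 1 + 3 = 4.

4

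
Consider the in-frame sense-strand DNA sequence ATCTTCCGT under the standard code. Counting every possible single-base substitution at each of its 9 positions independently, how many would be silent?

6

Codon 1 (ATC, Ile): 2 synonymous substitutions.
Codon 2 (TTC, Phe): 1 synonymous substitution.
Codon 3 (CGT, Arg): 3 synonymous substitutions.
Total: 2 + 1 + 3 = 6.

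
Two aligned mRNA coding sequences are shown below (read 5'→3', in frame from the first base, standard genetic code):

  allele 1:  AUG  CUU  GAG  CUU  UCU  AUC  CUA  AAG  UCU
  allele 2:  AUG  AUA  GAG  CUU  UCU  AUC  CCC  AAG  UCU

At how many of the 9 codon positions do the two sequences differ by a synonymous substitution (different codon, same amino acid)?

0

Codon 1: AUG Met / AUG Met — identical.
Codon 2: CUU Leu / AUA Ile — nonsynonymous.
Codon 3: GAG Glu / GAG Glu — identical.
Codon 4: CUU Leu / CUU Leu — identical.
Codon 5: UCU Ser / UCU Ser — identical.
Codon 6: AUC Ile / AUC Ile — identical.
Codon 7: CUA Leu / CCC Pro — nonsynonymous.
Codon 8: AAG Lys / AAG Lys — identical.
Codon 9: UCU Ser / UCU Ser — identical.
Synonymous differences: 0.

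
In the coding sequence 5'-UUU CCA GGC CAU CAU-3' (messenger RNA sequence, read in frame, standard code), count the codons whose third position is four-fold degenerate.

2

Codon 1 UUU (Phe): third position 2-fold.
Codon 2 CCA (Pro): third position 4-fold.
Codon 3 GGC (Gly): third position 4-fold.
Codon 4 CAU (His): third position 2-fold.
Codon 5 CAU (His): third position 2-fold.
Four-fold degenerate third positions: 2.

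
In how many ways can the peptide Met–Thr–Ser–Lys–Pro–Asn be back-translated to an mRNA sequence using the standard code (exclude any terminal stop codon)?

384

Met: 1 codon.
Thr: 4 codons.
Ser: 6 codons.
Lys: 2 codons.
Pro: 4 codons.
Asn: 2 codons.
1 × 4 × 6 × 2 × 4 × 2 = 384.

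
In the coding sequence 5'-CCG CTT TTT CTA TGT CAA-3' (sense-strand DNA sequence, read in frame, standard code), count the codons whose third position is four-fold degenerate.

Codon 1 CCG (Pro): third position 4-fold.
Codon 2 CTT (Leu): third position 4-fold.
Codon 3 TTT (Phe): third position 2-fold.
Codon 4 CTA (Leu): third position 4-fold.
Codon 5 TGT (Cys): third position 2-fold.
Codon 6 CAA (Gln): third position 2-fold.
Four-fold degenerate third positions: 3.

3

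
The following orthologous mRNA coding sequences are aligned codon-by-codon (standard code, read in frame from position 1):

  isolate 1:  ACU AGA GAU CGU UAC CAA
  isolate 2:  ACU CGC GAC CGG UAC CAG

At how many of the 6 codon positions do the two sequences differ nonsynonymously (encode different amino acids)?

0

Codon 1: ACU Thr / ACU Thr — identical.
Codon 2: AGA Arg / CGC Arg — synonymous.
Codon 3: GAU Asp / GAC Asp — synonymous.
Codon 4: CGU Arg / CGG Arg — synonymous.
Codon 5: UAC Tyr / UAC Tyr — identical.
Codon 6: CAA Gln / CAG Gln — synonymous.
Nonsynonymous differences: 0.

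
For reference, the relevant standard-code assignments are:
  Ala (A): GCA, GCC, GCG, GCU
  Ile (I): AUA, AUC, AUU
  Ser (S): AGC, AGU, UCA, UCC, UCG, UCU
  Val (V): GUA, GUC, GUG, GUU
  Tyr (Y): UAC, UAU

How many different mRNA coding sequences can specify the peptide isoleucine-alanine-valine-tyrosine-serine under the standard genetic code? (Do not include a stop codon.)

576

Ile: 3 codons.
Ala: 4 codons.
Val: 4 codons.
Tyr: 2 codons.
Ser: 6 codons.
3 × 4 × 4 × 2 × 6 = 576.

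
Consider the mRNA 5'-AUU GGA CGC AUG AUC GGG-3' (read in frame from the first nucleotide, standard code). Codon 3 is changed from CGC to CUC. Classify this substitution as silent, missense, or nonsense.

missense

Position 8 falls in codon 3: CGC → Arg.
After the substitution the codon is CUC → Leu.
Arg ≠ Leu, so this is a missense mutation.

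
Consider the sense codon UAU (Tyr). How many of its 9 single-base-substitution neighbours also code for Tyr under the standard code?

1

Position 1: none → 0 synonymous.
Position 2: none → 0 synonymous.
Position 3: UAC → 1 synonymous.
Total: 0 + 0 + 1 = 1.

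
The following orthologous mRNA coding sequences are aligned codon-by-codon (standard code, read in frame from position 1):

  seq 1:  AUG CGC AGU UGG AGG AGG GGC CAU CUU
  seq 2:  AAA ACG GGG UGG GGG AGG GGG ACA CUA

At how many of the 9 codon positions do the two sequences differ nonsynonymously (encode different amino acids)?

5

Codon 1: AUG Met / AAA Lys — nonsynonymous.
Codon 2: CGC Arg / ACG Thr — nonsynonymous.
Codon 3: AGU Ser / GGG Gly — nonsynonymous.
Codon 4: UGG Trp / UGG Trp — identical.
Codon 5: AGG Arg / GGG Gly — nonsynonymous.
Codon 6: AGG Arg / AGG Arg — identical.
Codon 7: GGC Gly / GGG Gly — synonymous.
Codon 8: CAU His / ACA Thr — nonsynonymous.
Codon 9: CUU Leu / CUA Leu — synonymous.
Nonsynonymous differences: 5.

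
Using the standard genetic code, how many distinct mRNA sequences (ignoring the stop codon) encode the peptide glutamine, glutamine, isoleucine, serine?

72

Gln: 2 codons.
Gln: 2 codons.
Ile: 3 codons.
Ser: 6 codons.
2 × 2 × 3 × 6 = 72.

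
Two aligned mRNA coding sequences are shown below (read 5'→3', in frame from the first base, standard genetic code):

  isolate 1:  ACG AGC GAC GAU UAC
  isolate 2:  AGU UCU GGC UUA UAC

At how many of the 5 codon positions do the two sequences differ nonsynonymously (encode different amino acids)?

Codon 1: ACG Thr / AGU Ser — nonsynonymous.
Codon 2: AGC Ser / UCU Ser — synonymous.
Codon 3: GAC Asp / GGC Gly — nonsynonymous.
Codon 4: GAU Asp / UUA Leu — nonsynonymous.
Codon 5: UAC Tyr / UAC Tyr — identical.
Nonsynonymous differences: 3.

3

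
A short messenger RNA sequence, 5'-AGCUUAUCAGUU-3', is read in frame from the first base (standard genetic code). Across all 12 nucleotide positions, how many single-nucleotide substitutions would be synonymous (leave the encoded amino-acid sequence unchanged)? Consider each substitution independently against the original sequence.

9

Codon 1 (AGC, Ser): 1 synonymous substitution.
Codon 2 (UUA, Leu): 2 synonymous substitutions.
Codon 3 (UCA, Ser): 3 synonymous substitutions.
Codon 4 (GUU, Val): 3 synonymous substitutions.
Total: 1 + 2 + 3 + 3 = 9.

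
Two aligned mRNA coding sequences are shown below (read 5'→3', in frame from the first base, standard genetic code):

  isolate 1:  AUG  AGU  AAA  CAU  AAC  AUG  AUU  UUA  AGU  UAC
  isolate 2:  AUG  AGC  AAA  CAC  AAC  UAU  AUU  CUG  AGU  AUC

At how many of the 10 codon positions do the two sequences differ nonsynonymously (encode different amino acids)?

2

Codon 1: AUG Met / AUG Met — identical.
Codon 2: AGU Ser / AGC Ser — synonymous.
Codon 3: AAA Lys / AAA Lys — identical.
Codon 4: CAU His / CAC His — synonymous.
Codon 5: AAC Asn / AAC Asn — identical.
Codon 6: AUG Met / UAU Tyr — nonsynonymous.
Codon 7: AUU Ile / AUU Ile — identical.
Codon 8: UUA Leu / CUG Leu — synonymous.
Codon 9: AGU Ser / AGU Ser — identical.
Codon 10: UAC Tyr / AUC Ile — nonsynonymous.
Nonsynonymous differences: 2.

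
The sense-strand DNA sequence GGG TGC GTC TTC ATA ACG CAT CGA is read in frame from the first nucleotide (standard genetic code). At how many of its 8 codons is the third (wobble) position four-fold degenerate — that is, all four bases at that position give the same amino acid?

4

Codon 1 GGG (Gly): third position 4-fold.
Codon 2 TGC (Cys): third position 2-fold.
Codon 3 GTC (Val): third position 4-fold.
Codon 4 TTC (Phe): third position 2-fold.
Codon 5 ATA (Ile): third position 3-fold.
Codon 6 ACG (Thr): third position 4-fold.
Codon 7 CAT (His): third position 2-fold.
Codon 8 CGA (Arg): third position 4-fold.
Four-fold degenerate third positions: 4.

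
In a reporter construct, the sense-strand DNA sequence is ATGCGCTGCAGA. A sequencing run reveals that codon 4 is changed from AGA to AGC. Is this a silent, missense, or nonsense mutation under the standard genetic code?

missense

Position 12 falls in codon 4: AGA → Arg.
After the substitution the codon is AGC → Ser.
Arg ≠ Ser, so this is a missense mutation.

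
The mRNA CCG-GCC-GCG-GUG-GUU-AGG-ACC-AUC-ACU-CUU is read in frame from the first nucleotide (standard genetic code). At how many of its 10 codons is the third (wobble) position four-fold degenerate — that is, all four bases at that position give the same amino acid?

8

Codon 1 CCG (Pro): third position 4-fold.
Codon 2 GCC (Ala): third position 4-fold.
Codon 3 GCG (Ala): third position 4-fold.
Codon 4 GUG (Val): third position 4-fold.
Codon 5 GUU (Val): third position 4-fold.
Codon 6 AGG (Arg): third position 2-fold.
Codon 7 ACC (Thr): third position 4-fold.
Codon 8 AUC (Ile): third position 3-fold.
Codon 9 ACU (Thr): third position 4-fold.
Codon 10 CUU (Leu): third position 4-fold.
Four-fold degenerate third positions: 8.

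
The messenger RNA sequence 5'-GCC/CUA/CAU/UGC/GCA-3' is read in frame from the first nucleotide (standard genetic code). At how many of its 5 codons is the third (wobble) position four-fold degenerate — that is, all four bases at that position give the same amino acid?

Codon 1 GCC (Ala): third position 4-fold.
Codon 2 CUA (Leu): third position 4-fold.
Codon 3 CAU (His): third position 2-fold.
Codon 4 UGC (Cys): third position 2-fold.
Codon 5 GCA (Ala): third position 4-fold.
Four-fold degenerate third positions: 3.

3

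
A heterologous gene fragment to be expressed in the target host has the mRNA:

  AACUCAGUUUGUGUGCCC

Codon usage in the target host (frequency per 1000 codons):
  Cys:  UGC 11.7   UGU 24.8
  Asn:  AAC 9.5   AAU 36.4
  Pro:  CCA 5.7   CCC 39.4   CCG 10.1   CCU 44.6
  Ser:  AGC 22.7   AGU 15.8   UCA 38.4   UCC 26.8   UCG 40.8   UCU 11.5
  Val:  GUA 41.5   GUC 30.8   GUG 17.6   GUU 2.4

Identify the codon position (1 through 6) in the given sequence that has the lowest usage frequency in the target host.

3

Codon 1 AAC (Asn): 9.5 per 1000.
Codon 2 UCA (Ser): 38.4 per 1000.
Codon 3 GUU (Val): 2.4 per 1000.
Codon 4 UGU (Cys): 24.8 per 1000.
Codon 5 GUG (Val): 17.6 per 1000.
Codon 6 CCC (Pro): 39.4 per 1000.
Lowest frequency is 2.4 at codon 3.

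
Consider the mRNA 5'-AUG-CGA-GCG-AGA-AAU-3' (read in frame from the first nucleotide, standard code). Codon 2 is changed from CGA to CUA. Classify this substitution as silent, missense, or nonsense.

missense

Position 5 falls in codon 2: CGA → Arg.
After the substitution the codon is CUA → Leu.
Arg ≠ Leu, so this is a missense mutation.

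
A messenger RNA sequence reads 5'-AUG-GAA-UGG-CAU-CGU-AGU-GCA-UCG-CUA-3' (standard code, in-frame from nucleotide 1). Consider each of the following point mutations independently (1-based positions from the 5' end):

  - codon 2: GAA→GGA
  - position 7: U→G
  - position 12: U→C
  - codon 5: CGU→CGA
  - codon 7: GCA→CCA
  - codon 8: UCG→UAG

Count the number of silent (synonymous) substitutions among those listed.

Codon 2: GAA (Glu) → GGA (Gly) — missense.
Codon 3: UGG (Trp) → GGG (Gly) — missense.
Codon 4: CAU (His) → CAC (His) — synonymous.
Codon 5: CGU (Arg) → CGA (Arg) — synonymous.
Codon 7: GCA (Ala) → CCA (Pro) — missense.
Codon 8: UCG (Ser) → UAG (Stop) — nonsense.
Synonymous: 2 of 6.

2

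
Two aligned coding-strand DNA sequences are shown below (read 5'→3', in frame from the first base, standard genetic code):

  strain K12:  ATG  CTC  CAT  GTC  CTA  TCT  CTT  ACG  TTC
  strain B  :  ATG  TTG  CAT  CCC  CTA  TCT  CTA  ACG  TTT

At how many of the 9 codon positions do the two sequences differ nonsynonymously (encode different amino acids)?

1

Codon 1: ATG Met / ATG Met — identical.
Codon 2: CTC Leu / TTG Leu — synonymous.
Codon 3: CAT His / CAT His — identical.
Codon 4: GTC Val / CCC Pro — nonsynonymous.
Codon 5: CTA Leu / CTA Leu — identical.
Codon 6: TCT Ser / TCT Ser — identical.
Codon 7: CTT Leu / CTA Leu — synonymous.
Codon 8: ACG Thr / ACG Thr — identical.
Codon 9: TTC Phe / TTT Phe — synonymous.
Nonsynonymous differences: 1.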